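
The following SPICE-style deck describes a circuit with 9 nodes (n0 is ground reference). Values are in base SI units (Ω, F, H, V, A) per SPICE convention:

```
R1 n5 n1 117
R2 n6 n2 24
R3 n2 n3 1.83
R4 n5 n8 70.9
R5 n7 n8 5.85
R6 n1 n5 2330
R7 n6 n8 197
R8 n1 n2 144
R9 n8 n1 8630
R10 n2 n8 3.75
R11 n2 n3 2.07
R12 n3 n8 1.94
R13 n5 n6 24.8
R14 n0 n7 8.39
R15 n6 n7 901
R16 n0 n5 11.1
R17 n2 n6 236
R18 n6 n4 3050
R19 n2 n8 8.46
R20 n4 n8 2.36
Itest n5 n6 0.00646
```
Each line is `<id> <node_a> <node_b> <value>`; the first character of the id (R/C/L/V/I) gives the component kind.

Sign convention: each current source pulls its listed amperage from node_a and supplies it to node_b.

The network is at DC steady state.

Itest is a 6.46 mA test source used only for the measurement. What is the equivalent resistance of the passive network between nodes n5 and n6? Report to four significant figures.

R_eq = 14.87 Ω

Apply KCL at each of the 8 non-ground nodes and solve the resulting linear system.
Node n1: branches {R1, R6, R8, R9} → V_1 = 0.001145
Node n2: branches {R2, R3, R8, R10, R11, R17, R19} → V_2 = 0.02765
Node n3: branches {R3, R11, R12} → V_3 = 0.02671
Node n4: branches {R18, R20} → V_4 = 0.02487
Node n5: branches {R1, R4, R6, R13, R16, Itest} → V_5 = -0.01966
Node n6: branches {R2, R7, R13, R15, R17, R18, Itest} → V_6 = 0.07642
Node n7: branches {R5, R14, R15} → V_7 = 0.01486
Node n8: branches {R4, R5, R7, R9, R10, R12, R19, R20} → V_8 = 0.02483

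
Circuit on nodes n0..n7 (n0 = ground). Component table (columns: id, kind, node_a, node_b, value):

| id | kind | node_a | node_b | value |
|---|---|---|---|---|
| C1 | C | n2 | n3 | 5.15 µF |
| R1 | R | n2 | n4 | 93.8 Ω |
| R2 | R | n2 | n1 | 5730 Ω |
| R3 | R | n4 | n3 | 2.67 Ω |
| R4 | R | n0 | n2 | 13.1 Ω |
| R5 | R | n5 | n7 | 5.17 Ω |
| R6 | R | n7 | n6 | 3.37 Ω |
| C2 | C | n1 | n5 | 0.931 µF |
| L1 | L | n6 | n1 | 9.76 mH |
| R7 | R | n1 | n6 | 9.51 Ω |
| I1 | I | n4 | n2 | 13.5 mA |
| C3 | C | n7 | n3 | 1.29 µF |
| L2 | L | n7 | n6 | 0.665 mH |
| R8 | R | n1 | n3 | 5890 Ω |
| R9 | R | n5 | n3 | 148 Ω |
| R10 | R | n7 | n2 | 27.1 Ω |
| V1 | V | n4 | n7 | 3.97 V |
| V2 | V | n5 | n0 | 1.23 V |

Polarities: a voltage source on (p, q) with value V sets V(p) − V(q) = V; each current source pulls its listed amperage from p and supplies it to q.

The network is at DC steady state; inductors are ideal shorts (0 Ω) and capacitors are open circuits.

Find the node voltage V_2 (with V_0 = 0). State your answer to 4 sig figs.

0.7608 V

Element admittances at DC:
  Y(C1) = 0.000 S between n2,n3
  Y(R1) = 0.01066 S between n2,n4
  Y(R2) = 0.0001745 S between n2,n1
  Y(R3) = 0.3745 S between n4,n3
  Y(R4) = 0.07634 S between n0,n2
  Y(R5) = 0.1934 S between n5,n7
  Y(R6) = 0.2967 S between n7,n6
  Y(C2) = 0.000 S between n1,n5
  L1: short n6↔n1 (DC inductor)
  Y(R7) = 0.1052 S between n1,n6
  I1: injects 0.0135 A into n2 (from n4)
  Y(C3) = 0.000 S between n7,n3
  L2: short n7↔n6 (DC inductor)
  Y(R8) = 0.0001698 S between n1,n3
  Y(R9) = 0.006757 S between n5,n3
  Y(R10) = 0.03690 S between n7,n2
  V1: constraint V(n4)−V(n7) = 3.97
  V2: constraint V(n5)−V(n0) = 1.23
Assemble and solve the 11×11 MNA system:
  V(n1)=0.8081  V(n2)=0.7608  V(n3)=4.713  V(n4)=4.778  V(n5)=1.230  V(n6)=0.8081  V(n7)=0.8081
  i(L1)=-0.0006548  i(L2)=-0.0006548  i(V1)=-0.08053  i(V2)=-0.05808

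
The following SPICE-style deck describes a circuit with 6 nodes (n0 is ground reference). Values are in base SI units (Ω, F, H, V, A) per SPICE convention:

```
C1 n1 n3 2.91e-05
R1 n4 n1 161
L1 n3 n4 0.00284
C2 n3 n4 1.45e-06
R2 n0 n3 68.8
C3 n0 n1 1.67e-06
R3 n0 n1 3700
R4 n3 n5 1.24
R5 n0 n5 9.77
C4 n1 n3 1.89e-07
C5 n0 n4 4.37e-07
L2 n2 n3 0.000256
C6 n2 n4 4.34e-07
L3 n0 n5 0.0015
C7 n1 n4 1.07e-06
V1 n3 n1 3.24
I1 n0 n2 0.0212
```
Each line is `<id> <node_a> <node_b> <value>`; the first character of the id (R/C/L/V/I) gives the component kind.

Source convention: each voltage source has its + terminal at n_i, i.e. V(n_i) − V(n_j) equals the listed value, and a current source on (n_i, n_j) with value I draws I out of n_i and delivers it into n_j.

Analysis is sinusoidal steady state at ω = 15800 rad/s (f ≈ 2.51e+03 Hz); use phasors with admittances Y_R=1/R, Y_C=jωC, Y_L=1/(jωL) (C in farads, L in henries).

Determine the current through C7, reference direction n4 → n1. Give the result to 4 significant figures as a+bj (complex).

-0.001718+0.02424j A

Element admittances at ω=15800 rad/s:
  Y(C1) = 0.000+0.4598j S between n1,n3
  Y(R1) = 0.006211+0.000j S between n4,n1
  Y(L1) = 0.000-0.02229j S between n3,n4
  Y(C2) = 0.000+0.02291j S between n3,n4
  Y(R2) = 0.01453+0.000j S between n0,n3
  Y(C3) = 0.000+0.02639j S between n0,n1
  Y(R3) = 0.0002703+0.000j S between n0,n1
  Y(R4) = 0.8065+0.000j S between n3,n5
  Y(R5) = 0.1024+0.000j S between n0,n5
  Y(C4) = 0.000+0.002986j S between n1,n3
  Y(C5) = 0.000+0.006905j S between n0,n4
  Y(L2) = 0.000-0.2472j S between n2,n3
  Y(C6) = 0.000+0.006857j S between n2,n4
  Y(L3) = 0.000-0.04219j S between n0,n5
  Y(C7) = 0.000+0.01691j S between n1,n4
  V1: constraint V(n3)−V(n1) = 3.24
  I1: injects 0.0212 A into n2 (from n0)
Assemble and solve the 6×6 MNA system:
  V(n1)=-3.026+0.9138j  V(n2)=0.2652+0.9991j  V(n3)=0.2137+0.9138j  V(n4)=-1.593+1.015j  V(n5)=0.1517+0.8179j
  i(V1)=-0.03212-1.604j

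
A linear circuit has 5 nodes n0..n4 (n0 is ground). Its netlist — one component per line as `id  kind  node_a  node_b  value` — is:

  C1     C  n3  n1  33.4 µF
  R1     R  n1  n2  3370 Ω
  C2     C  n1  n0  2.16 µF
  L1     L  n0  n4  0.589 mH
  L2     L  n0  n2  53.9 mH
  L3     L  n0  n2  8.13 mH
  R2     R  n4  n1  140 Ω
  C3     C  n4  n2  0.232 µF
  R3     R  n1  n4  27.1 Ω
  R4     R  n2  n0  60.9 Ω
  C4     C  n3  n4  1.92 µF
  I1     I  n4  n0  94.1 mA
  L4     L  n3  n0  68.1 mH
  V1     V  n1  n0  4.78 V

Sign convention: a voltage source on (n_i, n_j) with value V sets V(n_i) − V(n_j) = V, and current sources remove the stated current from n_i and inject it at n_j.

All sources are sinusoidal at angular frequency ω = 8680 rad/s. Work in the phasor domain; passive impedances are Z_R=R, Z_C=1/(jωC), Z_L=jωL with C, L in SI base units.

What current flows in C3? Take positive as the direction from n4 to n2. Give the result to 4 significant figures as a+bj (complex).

-0.001479-0.0005288j A

Element admittances at ω=8680 rad/s:
  Y(C1) = 0.000+0.2899j S between n3,n1
  Y(R1) = 0.0002967+0.000j S between n1,n2
  Y(C2) = 0.000+0.01875j S between n1,n0
  Y(L1) = 0.000-0.1956j S between n0,n4
  Y(L2) = 0.000-0.002137j S between n0,n2
  Y(L3) = 0.000-0.01417j S between n0,n2
  Y(R2) = 0.007143+0.000j S between n4,n1
  Y(C3) = 0.000+0.002014j S between n4,n2
  Y(R3) = 0.03690+0.000j S between n1,n4
  Y(R4) = 0.01642+0.000j S between n2,n0
  Y(C4) = 0.000+0.01667j S between n3,n4
  I1: injects 0.0941 A into n0 (from n4)
  Y(L4) = 0.000-0.001692j S between n3,n0
  V1: constraint V(n1)−V(n0) = 4.78
Assemble and solve the 5×5 MNA system:
  V(n1)=4.780+0.000j  V(n2)=0.01395-0.01803j  V(n3)=4.532+0.03917j  V(n4)=-0.2487+0.7165j
  i(V1)=-0.2342-0.1301j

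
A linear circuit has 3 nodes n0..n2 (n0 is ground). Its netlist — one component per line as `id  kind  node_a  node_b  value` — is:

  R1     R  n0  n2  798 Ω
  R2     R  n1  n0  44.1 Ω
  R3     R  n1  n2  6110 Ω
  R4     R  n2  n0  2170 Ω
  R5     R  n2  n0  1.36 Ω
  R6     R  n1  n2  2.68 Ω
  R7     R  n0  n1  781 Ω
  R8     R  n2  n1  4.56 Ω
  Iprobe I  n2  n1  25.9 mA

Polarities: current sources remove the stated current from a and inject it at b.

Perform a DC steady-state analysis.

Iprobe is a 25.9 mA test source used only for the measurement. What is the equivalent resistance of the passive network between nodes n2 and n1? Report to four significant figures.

MNA unknowns: 2 node voltages V₁..V_2
R1: Y=0.001253 on G[0,2]
R2: Y=0.02268 on G[1,0]
R3: Y=0.0001637 on G[1,2]
R4: Y=0.0004608 on G[2,0]
R5: Y=0.7353 on G[2,0]
R6: Y=0.3731 on G[1,2]
R7: Y=0.001280 on G[0,1]
R8: Y=0.2193 on G[2,1]
Iprobe: z[2]−=0.0259, z[1]+=0.0259
solve → V1=0.04074, V2=-0.001324

R_eq = 1.624 Ω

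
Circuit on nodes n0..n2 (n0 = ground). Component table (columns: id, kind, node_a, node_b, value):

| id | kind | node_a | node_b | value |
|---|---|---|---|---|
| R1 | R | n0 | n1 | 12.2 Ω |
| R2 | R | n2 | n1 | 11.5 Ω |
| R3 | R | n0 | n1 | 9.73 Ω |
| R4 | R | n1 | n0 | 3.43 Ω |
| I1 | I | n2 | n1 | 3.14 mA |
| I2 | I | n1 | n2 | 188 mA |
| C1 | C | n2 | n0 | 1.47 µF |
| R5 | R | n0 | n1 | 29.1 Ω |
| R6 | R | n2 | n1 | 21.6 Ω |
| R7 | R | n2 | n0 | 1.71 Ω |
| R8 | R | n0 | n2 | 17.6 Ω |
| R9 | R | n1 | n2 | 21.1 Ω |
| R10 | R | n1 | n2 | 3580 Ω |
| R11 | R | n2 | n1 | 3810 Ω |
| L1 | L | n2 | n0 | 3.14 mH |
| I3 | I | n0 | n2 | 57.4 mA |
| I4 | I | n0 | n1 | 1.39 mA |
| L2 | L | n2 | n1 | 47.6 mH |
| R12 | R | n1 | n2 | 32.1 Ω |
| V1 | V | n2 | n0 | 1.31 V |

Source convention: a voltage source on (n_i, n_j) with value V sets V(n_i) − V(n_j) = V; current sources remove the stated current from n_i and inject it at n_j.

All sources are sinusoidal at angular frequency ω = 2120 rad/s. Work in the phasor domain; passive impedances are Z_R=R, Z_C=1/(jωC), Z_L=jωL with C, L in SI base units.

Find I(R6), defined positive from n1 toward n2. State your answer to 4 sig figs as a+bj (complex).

-0.05457-0.0007480j A

MNA unknowns: 2 node voltages V₁..V_2 plus 1 source current (V1)
R1: Y=0.08197+0.000j on G[0,1]
R2: Y=0.08696+0.000j on G[2,1]
R3: Y=0.1028+0.000j on G[0,1]
R4: Y=0.2915+0.000j on G[1,0]
I1: z[2]−=0.00314, z[1]+=0.00314
I2: z[1]−=0.188, z[2]+=0.188
C1: Y=0.000+0.003116j on G[2,0]
R5: Y=0.03436+0.000j on G[0,1]
R6: Y=0.04630+0.000j on G[2,1]
R7: Y=0.5848+0.000j on G[2,0]
R8: Y=0.05682+0.000j on G[0,2]
R9: Y=0.04739+0.000j on G[1,2]
R10: Y=0.0002793+0.000j on G[1,2]
R11: Y=0.0002625+0.000j on G[2,1]
L1: Y=0.000-0.1502j on G[2,0]
I3: z[0]−=0.0574, z[2]+=0.0574
I4: z[0]−=0.00139, z[1]+=0.00139
L2: Y=0.000-0.009910j on G[2,1]
R12: Y=0.03115+0.000j on G[1,2]
V1: row V2−V0=1.31, i_V1 at 2,0
solve → V1=0.1312-0.01616j, V2=1.310+0.000j
aux → i_V1=-0.8487+0.2010j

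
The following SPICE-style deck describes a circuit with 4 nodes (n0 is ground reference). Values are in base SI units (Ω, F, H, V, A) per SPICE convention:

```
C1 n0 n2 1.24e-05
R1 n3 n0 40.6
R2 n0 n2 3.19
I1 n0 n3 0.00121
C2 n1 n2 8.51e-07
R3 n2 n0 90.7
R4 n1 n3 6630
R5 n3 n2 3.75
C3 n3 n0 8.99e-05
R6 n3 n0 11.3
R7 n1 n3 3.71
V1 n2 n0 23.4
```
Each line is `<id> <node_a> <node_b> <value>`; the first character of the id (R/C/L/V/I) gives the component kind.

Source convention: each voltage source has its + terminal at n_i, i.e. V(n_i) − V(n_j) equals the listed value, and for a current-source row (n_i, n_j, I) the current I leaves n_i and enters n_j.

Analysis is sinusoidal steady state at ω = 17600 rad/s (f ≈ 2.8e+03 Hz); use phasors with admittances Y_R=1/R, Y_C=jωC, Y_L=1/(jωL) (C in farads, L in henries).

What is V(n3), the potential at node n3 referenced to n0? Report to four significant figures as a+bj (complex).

Apply KCL at each of the 3 non-ground nodes and solve the resulting linear system.
Node n1: branches {C2, R4, R7} → V_1 = 0.9569-2.413j
Node n2: branches {C1, R2, C2, R3, R5, V1} → V_2 = 23.40+0.000j
Node n3: branches {R1, I1, R4, R5, C3, R6, R7} → V_3 = 1.091-3.660j
Source currents: i(V1)=-13.51-6.419j

1.091-3.660j V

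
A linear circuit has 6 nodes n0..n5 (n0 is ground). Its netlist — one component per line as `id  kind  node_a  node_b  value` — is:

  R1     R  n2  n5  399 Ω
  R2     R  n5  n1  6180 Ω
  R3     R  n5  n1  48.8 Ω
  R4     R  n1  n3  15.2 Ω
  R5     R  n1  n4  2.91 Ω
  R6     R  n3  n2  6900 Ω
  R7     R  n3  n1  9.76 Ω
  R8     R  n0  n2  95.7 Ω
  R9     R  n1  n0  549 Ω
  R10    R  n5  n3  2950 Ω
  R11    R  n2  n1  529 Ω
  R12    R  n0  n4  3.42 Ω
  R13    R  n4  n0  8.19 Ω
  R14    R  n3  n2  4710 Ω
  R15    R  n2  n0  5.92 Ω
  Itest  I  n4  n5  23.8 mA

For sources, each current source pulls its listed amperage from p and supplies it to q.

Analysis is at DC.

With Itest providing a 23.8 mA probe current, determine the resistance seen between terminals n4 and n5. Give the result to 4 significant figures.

Element admittances at DC:
  Y(R1) = 0.002506 S between n2,n5
  Y(R2) = 0.0001618 S between n5,n1
  Y(R3) = 0.02049 S between n5,n1
  Y(R4) = 0.06579 S between n1,n3
  Y(R5) = 0.3436 S between n1,n4
  Y(R6) = 0.0001449 S between n3,n2
  Y(R7) = 0.1025 S between n3,n1
  Y(R8) = 0.01045 S between n0,n2
  Y(R9) = 0.001821 S between n1,n0
  Y(R10) = 0.0003390 S between n5,n3
  Y(R11) = 0.001890 S between n2,n1
  Y(R12) = 0.2924 S between n0,n4
  Y(R13) = 0.1221 S between n4,n0
  Y(R14) = 0.0002123 S between n3,n2
  Y(R15) = 0.1689 S between n2,n0
  Itest: injects 0.0238 A into n5 (from n4)
Assemble and solve the 5×5 MNA system:
  V(n1)=0.05428  V(n2)=0.01514  V(n3)=0.05622  V(n4)=-0.006788  V(n5)=1.063

R_eq = 44.95 Ω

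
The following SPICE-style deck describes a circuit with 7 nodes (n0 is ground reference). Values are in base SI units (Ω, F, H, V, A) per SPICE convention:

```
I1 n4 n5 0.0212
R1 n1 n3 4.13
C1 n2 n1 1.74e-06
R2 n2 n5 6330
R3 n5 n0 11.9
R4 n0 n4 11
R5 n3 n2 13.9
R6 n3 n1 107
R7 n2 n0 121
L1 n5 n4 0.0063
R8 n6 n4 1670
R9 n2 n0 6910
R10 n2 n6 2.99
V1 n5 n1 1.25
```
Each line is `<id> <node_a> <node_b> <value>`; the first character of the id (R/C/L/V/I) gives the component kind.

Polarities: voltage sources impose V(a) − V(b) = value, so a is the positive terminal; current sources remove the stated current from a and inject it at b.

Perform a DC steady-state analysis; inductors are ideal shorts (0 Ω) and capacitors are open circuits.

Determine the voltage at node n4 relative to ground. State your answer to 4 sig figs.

Apply KCL at each of the 6 non-ground nodes and solve the resulting linear system.
Node n1: branches {R1, C1, R6, V1} → V_1 = -1.200
Node n2: branches {C1, R2, R5, R7, R9, R10} → V_2 = -1.031
Node n3: branches {R1, R5, R6} → V_3 = -1.163
Node n4: branches {I1, R4, L1, R8} → V_4 = 0.04955
Node n5: branches {I1, R2, R3, L1, V1} → V_5 = 0.04955
Node n6: branches {R8, R10} → V_6 = -1.029
Source currents: i(L1)=0.02635, i(V1)=-0.009485

0.04955 V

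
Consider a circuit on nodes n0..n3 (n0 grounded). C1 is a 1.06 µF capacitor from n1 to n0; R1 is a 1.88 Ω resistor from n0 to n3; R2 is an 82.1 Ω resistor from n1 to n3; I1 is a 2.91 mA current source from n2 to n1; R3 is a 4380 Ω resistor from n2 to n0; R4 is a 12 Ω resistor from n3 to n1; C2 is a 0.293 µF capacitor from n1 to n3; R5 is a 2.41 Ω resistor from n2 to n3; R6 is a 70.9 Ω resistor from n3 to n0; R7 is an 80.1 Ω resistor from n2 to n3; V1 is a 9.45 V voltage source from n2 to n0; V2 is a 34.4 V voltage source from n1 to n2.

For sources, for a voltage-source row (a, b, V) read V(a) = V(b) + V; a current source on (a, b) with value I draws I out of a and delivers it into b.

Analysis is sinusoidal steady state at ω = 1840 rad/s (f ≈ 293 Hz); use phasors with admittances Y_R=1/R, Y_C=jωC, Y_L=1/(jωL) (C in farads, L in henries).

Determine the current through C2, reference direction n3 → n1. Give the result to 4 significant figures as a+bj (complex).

-9.830e-06-0.01949j A

MNA unknowns: 3 node voltages V₁..V_3 plus 2 source currents (V1, V2)
C1: Y=0.000+0.001950j on G[1,0]
R1: Y=0.5319+0.000j on G[0,3]
R2: Y=0.01218+0.000j on G[1,3]
I1: z[2]−=0.00291, z[1]+=0.00291
R3: Y=0.0002283+0.000j on G[2,0]
R4: Y=0.08333+0.000j on G[3,1]
C2: Y=0.000+0.0005391j on G[1,3]
R5: Y=0.4149+0.000j on G[2,3]
R6: Y=0.01410+0.000j on G[3,0]
R7: Y=0.01248+0.000j on G[2,3]
V1: row V2−V0=9.45, i_V1 at 2,0
V2: row V1−V2=34.4, i_V2 at 1,2
solve → V1=43.85+0.000j, V2=9.450+0.000j, V3=7.697+0.01823j
aux → i_V1=-4.205-0.09548j, i_V2=-3.450-0.1033j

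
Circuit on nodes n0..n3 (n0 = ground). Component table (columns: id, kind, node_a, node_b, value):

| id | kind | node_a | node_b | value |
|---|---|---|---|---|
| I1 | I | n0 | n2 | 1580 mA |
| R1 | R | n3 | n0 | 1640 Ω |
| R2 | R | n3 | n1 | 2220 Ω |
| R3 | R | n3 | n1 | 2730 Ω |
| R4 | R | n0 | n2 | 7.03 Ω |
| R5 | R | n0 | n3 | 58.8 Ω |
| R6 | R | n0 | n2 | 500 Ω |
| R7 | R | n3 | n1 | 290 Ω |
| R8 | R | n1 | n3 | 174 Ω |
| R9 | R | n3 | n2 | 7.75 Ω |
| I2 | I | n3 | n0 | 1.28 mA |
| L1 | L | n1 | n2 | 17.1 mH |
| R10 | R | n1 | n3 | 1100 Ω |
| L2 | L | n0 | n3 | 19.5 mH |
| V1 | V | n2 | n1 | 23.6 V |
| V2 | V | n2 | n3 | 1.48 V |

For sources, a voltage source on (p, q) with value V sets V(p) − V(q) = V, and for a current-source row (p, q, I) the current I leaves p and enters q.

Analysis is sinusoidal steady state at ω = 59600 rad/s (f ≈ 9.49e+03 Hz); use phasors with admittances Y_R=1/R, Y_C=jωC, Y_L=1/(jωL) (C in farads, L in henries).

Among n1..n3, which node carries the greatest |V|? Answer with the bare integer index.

1

Apply KCL at each of the 3 non-ground nodes and solve the resulting linear system.
Node n1: branches {R2, R3, R7, R8, L1, R10, V1} → V_1 = -13.69+0.04483j
Node n2: branches {I1, R4, R6, R9, L1, V1, V2} → V_2 = 9.914+0.04483j
Node n3: branches {R1, R2, R3, R5, R7, R8, R9, I2, R10, L2, V2} → V_3 = 8.434+0.04483j
Source currents: i(V1)=-0.2416+0.02316j, i(V2)=0.2005-0.006467j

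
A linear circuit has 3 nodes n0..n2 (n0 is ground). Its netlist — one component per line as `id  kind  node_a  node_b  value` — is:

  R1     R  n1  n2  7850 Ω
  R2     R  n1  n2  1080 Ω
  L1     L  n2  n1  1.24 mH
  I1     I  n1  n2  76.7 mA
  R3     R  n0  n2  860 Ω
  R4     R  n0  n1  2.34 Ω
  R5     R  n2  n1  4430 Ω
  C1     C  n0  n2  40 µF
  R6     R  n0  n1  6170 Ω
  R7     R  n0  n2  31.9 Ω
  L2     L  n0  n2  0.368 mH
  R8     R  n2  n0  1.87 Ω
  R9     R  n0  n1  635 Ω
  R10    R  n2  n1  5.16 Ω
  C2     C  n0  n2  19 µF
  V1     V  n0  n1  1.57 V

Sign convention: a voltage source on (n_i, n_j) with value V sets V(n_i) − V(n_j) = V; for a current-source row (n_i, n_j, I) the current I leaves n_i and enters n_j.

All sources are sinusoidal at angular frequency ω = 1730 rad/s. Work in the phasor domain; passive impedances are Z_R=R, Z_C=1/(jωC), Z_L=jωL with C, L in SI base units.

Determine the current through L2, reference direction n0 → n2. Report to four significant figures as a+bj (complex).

-0.04132-0.5779j A

MNA unknowns: 2 node voltages V₁..V_2 plus 1 source current (V1)
R1: Y=0.0001274+0.000j on G[1,2]
R2: Y=0.0009259+0.000j on G[1,2]
L1: Y=0.000-0.4662j on G[2,1]
I1: z[1]−=0.0767, z[2]+=0.0767
R3: Y=0.001163+0.000j on G[0,2]
R4: Y=0.4274+0.000j on G[0,1]
R5: Y=0.0002257+0.000j on G[2,1]
C1: Y=0.000+0.06920j on G[0,2]
R6: Y=0.0001621+0.000j on G[0,1]
R7: Y=0.03135+0.000j on G[0,2]
L2: Y=0.000-1.571j on G[0,2]
R8: Y=0.5348+0.000j on G[2,0]
R9: Y=0.001575+0.000j on G[0,1]
R10: Y=0.1938+0.000j on G[2,1]
C2: Y=0.000+0.03287j on G[0,2]
V1: row V0−V1=1.57, i_V1 at 0,1
solve → V1=-1.570+0.000j, V2=-0.3679+0.02630j
aux → i_V1=-0.8437+0.5552j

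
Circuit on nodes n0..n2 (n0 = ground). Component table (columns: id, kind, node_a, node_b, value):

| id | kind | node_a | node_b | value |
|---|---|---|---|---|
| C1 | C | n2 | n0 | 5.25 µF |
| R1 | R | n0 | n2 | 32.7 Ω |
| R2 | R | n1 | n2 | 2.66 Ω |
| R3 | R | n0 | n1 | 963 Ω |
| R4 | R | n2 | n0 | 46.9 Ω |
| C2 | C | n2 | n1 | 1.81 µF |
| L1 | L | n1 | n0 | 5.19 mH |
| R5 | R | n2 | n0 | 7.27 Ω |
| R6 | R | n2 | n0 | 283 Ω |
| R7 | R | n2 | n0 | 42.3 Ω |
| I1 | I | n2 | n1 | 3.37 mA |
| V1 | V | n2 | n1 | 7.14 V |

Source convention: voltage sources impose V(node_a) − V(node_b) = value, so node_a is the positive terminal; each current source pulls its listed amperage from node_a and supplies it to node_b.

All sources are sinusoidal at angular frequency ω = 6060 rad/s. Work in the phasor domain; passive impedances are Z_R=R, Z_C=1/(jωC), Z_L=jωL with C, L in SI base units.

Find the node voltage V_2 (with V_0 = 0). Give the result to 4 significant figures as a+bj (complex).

Apply KCL at each of the 2 non-ground nodes and solve the resulting linear system.
Node n1: branches {R2, R3, C2, L1, I1, V1} → V_1 = -7.106-1.043j
Node n2: branches {C1, R1, R2, R4, C2, R5, R6, R7, I1, V1} → V_2 = 0.03397-1.043j
Source currents: i(V1)=-2.728+0.1465j

0.03397-1.043j V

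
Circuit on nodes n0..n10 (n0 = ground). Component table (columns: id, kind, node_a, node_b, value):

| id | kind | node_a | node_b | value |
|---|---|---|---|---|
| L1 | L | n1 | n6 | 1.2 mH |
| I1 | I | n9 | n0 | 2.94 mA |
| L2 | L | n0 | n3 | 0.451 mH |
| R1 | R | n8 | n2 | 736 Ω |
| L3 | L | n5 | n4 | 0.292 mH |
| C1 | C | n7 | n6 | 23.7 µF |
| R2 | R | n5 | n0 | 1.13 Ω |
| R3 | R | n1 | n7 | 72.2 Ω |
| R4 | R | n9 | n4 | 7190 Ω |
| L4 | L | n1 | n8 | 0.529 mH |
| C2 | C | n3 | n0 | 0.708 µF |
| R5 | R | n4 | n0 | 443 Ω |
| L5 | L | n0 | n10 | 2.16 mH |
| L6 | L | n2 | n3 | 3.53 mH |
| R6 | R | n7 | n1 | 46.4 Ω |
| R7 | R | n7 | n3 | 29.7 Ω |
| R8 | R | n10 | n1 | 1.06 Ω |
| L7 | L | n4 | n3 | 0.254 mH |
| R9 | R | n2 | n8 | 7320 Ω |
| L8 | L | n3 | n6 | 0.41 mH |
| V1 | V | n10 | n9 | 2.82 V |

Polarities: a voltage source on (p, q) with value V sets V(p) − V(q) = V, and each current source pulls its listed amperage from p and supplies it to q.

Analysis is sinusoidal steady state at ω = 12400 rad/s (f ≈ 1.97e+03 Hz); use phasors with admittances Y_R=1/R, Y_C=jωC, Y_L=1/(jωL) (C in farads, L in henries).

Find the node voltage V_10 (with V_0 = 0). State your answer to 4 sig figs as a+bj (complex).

Element admittances at ω=12400 rad/s:
  Y(L1) = 0.000-0.06720j S between n1,n6
  I1: injects 0.00294 A into n0 (from n9)
  Y(L2) = 0.000-0.1788j S between n0,n3
  Y(R1) = 0.001359+0.000j S between n8,n2
  Y(L3) = 0.000-0.2762j S between n5,n4
  Y(C1) = 0.000+0.2939j S between n7,n6
  Y(R2) = 0.8850+0.000j S between n5,n0
  Y(R3) = 0.01385+0.000j S between n1,n7
  Y(R4) = 0.0001391+0.000j S between n9,n4
  Y(L4) = 0.000-0.1524j S between n1,n8
  Y(C2) = 0.000+0.008779j S between n3,n0
  Y(R5) = 0.002257+0.000j S between n4,n0
  Y(L5) = 0.000-0.03734j S between n0,n10
  Y(L6) = 0.000-0.02285j S between n2,n3
  Y(R6) = 0.02155+0.000j S between n7,n1
  Y(R7) = 0.03367+0.000j S between n7,n3
  Y(R8) = 0.9434+0.000j S between n10,n1
  Y(L7) = 0.000-0.3175j S between n4,n3
  Y(R9) = 0.0001366+0.000j S between n2,n8
  Y(L8) = 0.000-0.1967j S between n3,n6
  V1: constraint V(n10)−V(n9) = 2.82
Assemble and solve the 11×11 MNA system:
  V(n1)=-0.005869-0.03025j  V(n2)=0.001965-0.005723j  V(n3)=0.0003648-0.005195j  V(n4)=-0.0002934-0.003547j  V(n5)=-0.001035-0.0002314j  V(n6)=0.0004563-0.01204j  V(n7)=-0.001051-0.01162j  V(n8)=-0.006109-0.03017j  V(n9)=-2.827-0.03054j  V(n10)=-0.007360-0.03054j
  i(V1)=0.002547-3.754e-06j

-0.007360-0.03054j V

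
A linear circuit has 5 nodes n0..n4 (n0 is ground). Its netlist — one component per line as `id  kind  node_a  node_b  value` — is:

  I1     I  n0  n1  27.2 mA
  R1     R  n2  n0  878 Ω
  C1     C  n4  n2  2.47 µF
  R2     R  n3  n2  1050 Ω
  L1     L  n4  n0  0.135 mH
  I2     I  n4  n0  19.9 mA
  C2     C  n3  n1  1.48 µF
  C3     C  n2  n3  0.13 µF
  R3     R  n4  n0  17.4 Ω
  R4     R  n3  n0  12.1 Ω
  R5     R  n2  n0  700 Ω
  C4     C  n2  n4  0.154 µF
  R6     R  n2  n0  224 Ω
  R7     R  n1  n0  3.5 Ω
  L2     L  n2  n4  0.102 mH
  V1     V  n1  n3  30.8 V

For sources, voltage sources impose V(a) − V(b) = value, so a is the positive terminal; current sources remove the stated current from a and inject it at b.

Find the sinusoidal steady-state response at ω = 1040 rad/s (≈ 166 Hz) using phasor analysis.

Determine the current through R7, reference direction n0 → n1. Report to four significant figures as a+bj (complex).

Apply KCL at each of the 4 non-ground nodes and solve the resulting linear system.
Node n1: branches {I1, C2, R7, V1} → V_1 = 7.046+0.008675j
Node n2: branches {R1, C1, R2, C3, R5, C4, R6, L2} → V_2 = 0.0007250-0.008376j
Node n3: branches {R2, C2, C3, R4, V1} → V_3 = -23.75+0.008675j
Node n4: branches {C1, L1, I2, R3, C4, L2} → V_4 = 0.0003922-0.005975j
Source currents: i(V1)=-1.986-0.04989j

-2.013-0.002479j A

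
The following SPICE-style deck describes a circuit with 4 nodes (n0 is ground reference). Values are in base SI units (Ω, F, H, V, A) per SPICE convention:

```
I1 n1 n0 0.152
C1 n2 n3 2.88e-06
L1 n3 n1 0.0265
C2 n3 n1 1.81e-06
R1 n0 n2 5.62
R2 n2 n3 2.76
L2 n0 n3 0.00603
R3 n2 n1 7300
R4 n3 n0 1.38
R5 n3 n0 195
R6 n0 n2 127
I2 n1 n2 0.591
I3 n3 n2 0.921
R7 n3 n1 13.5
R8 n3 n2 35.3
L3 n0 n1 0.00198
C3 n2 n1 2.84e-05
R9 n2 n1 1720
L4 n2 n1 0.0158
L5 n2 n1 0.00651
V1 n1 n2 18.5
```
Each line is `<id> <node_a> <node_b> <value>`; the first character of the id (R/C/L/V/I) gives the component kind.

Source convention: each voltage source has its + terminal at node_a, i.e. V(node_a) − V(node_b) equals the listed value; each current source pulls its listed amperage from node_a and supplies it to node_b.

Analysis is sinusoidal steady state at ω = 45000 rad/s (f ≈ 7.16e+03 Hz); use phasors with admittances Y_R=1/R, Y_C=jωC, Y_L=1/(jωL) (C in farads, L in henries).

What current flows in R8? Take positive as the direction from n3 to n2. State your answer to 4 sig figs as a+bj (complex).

0.04215+0.04739j A

Apply KCL at each of the 3 non-ground nodes and solve the resulting linear system.
Node n1: branches {I1, L1, C2, R3, I2, R7, L3, C3, R9, L4, L5, V1} → V_1 = 17.16-1.122j
Node n2: branches {C1, R1, R2, R3, R6, I2, I3, R8, C3, R9, L4, L5, V1} → V_2 = -1.340-1.122j
Node n3: branches {C1, L1, C2, R2, L2, R4, R5, I3, R7, R8} → V_3 = 0.1475+0.5504j
Source currents: i(V1)=-2.139-24.61j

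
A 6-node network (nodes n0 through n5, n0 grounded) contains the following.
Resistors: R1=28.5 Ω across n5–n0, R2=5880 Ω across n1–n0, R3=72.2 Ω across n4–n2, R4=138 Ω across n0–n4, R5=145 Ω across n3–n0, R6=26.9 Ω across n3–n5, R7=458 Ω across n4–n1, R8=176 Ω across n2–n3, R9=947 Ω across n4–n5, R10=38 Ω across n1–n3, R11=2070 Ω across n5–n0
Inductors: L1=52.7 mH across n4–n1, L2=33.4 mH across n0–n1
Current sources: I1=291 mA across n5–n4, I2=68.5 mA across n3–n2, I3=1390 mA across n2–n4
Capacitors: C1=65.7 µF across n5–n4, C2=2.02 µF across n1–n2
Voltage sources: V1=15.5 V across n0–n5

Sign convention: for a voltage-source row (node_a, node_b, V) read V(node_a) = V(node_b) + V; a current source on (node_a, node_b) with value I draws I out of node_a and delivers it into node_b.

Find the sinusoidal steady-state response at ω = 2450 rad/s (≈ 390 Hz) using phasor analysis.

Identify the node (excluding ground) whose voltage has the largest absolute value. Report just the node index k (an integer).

2

Apply KCL at each of the 5 non-ground nodes and solve the resulting linear system.
Node n1: branches {L1, R2, L2, R7, C2, R10} → V_1 = -9.787-20.29j
Node n2: branches {R3, I2, C2, R8, I3} → V_2 = -74.91+11.02j
Node n3: branches {R5, I2, R6, R8, R10} → V_3 = -17.46-6.196j
Node n4: branches {L1, I1, C1, R3, R4, R7, R9, I3} → V_4 = -14.26-5.192j
Node n5: branches {R1, I1, C1, R6, R9, R11, V1} → V_5 = -15.50+0.000j
Source currents: i(V1)=-1.025+0.03579j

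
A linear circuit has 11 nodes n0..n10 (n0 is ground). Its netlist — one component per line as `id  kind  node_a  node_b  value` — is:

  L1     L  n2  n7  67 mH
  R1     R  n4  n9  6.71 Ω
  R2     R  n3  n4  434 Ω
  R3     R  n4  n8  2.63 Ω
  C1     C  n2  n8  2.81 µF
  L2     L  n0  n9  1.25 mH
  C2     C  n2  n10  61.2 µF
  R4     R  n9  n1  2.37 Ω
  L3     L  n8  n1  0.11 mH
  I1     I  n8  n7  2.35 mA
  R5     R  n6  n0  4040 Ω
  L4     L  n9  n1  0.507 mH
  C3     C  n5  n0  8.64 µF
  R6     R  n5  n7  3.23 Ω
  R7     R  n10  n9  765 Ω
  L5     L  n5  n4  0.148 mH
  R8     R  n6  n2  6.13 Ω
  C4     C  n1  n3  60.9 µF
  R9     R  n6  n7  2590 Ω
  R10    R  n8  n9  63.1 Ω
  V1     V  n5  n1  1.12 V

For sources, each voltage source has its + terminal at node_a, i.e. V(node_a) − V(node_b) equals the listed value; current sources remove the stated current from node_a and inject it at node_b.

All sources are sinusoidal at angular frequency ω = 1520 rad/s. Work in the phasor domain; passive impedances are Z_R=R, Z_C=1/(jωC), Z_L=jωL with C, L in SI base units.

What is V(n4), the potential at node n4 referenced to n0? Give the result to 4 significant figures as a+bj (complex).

1.071-0.2376j V

MNA unknowns: 10 node voltages V₁..V_10 plus 1 source current (V1)
L1: Y=0.000-0.009819j on G[2,7]
R1: Y=0.1490+0.000j on G[4,9]
R2: Y=0.002304+0.000j on G[3,4]
R3: Y=0.3802+0.000j on G[4,8]
C1: Y=0.000+0.004271j on G[2,8]
L2: Y=0.000-0.5263j on G[0,9]
C2: Y=0.000+0.09302j on G[2,10]
R4: Y=0.4219+0.000j on G[9,1]
L3: Y=0.000-5.981j on G[8,1]
I1: z[8]−=0.00235, z[7]+=0.00235
R5: Y=0.0002475+0.000j on G[6,0]
L4: Y=0.000-1.298j on G[9,1]
C3: Y=0.000+0.01313j on G[5,0]
R6: Y=0.3096+0.000j on G[5,7]
R7: Y=0.001307+0.000j on G[10,9]
L5: Y=0.000-4.445j on G[5,4]
R8: Y=0.1631+0.000j on G[6,2]
C4: Y=0.000+0.09257j on G[1,3]
R9: Y=0.0003861+0.000j on G[6,7]
R10: Y=0.01585+0.000j on G[8,9]
V1: row V5−V1=1.12, i_V1 at 5,1
solve → V1=-0.02446-0.1093j, V2=1.698-0.7120j, V3=-0.02697-0.1366j, V4=1.071-0.2376j, V5=1.096-0.1093j, V6=1.694-0.7095j, V7=1.085-0.1294j, V8=-0.01323-0.04019j, V9=0.02700-0.003524j, V10=1.707-0.6884j
aux → i_V1=-0.5748+0.08954j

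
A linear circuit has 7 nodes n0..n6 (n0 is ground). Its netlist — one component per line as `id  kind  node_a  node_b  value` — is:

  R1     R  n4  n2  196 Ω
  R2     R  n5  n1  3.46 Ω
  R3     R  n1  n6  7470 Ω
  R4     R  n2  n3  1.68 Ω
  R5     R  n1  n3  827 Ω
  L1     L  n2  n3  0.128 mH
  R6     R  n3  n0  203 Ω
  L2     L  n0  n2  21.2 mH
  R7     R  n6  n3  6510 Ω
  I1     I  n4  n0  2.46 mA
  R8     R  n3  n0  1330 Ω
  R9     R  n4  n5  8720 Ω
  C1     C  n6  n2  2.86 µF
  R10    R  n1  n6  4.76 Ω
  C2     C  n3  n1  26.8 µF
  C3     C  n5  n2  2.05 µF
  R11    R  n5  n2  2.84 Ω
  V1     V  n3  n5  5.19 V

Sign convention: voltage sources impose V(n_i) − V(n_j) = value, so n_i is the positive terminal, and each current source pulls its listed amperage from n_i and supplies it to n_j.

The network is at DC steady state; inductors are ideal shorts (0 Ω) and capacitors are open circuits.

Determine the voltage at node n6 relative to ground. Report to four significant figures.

Element admittances at DC:
  Y(R1) = 0.005102 S between n4,n2
  Y(R2) = 0.2890 S between n5,n1
  Y(R3) = 0.0001339 S between n1,n6
  Y(R4) = 0.5952 S between n2,n3
  Y(R5) = 0.001209 S between n1,n3
  L1: short n2↔n3 (DC inductor)
  Y(R6) = 0.004926 S between n3,n0
  L2: short n0↔n2 (DC inductor)
  Y(R7) = 0.0001536 S between n6,n3
  I1: injects 0.00246 A into n0 (from n4)
  Y(R8) = 0.0007519 S between n3,n0
  Y(R9) = 0.0001147 S between n4,n5
  Y(C1) = 0.000 S between n6,n2
  Y(R10) = 0.2101 S between n1,n6
  Y(C2) = 0.000 S between n3,n1
  Y(C3) = 0.000 S between n5,n2
  Y(R11) = 0.3521 S between n5,n2
  V1: constraint V(n3)−V(n5) = 5.19
Assemble and solve the 9×9 MNA system:
  V(n1)=-5.166  V(n2)=0.000  V(n3)=0.000  V(n4)=-0.5857  V(n5)=-5.190  V(n6)=-5.162
  i(L1)=-1.828  i(L2)=0.002460  i(V1)=-1.835

-5.162 V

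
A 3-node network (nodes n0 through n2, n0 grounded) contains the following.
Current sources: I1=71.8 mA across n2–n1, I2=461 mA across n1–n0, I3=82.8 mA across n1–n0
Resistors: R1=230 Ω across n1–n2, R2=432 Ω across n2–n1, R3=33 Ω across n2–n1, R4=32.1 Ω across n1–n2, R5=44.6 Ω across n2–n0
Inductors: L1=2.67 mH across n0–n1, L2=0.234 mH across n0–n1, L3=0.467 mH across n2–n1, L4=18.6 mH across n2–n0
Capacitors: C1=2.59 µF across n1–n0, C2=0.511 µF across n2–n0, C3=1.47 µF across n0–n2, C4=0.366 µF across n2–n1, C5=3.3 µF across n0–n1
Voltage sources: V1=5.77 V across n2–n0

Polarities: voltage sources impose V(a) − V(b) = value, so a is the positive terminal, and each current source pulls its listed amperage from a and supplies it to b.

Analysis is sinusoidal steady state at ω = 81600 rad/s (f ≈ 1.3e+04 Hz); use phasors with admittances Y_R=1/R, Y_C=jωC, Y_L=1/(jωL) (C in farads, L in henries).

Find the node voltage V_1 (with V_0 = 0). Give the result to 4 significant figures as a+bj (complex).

Apply KCL at each of the 2 non-ground nodes and solve the resulting linear system.
Node n1: branches {I1, R1, L1, C1, R2, I2, L2, R3, C4, L3, I3, R4, C5} → V_1 = 0.01899+0.1878j
Node n2: branches {I1, R1, R2, C2, C3, R3, C4, L3, L4, R4, R5, V1} → V_2 = 5.770+0.000j
Source currents: i(V1)=-0.5936-0.9370j

0.01899+0.1878j V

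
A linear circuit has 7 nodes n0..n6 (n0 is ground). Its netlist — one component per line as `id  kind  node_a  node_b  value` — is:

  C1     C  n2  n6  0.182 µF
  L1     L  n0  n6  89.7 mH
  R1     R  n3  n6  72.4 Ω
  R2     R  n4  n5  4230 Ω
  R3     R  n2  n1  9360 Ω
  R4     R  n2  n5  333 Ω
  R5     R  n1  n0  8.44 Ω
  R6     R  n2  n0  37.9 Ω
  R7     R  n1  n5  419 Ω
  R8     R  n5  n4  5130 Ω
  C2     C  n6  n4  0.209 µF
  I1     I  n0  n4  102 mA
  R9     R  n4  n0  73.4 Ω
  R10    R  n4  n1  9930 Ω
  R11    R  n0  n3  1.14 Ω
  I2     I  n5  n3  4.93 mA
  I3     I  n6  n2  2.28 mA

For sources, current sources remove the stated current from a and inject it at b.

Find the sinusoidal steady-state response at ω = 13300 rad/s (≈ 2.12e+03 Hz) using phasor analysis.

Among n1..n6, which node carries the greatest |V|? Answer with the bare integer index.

Element admittances at ω=13300 rad/s:
  Y(C1) = 0.000+0.002421j S between n2,n6
  Y(L1) = 0.000-0.0008382j S between n0,n6
  Y(R1) = 0.01381+0.000j S between n3,n6
  Y(R2) = 0.0002364+0.000j S between n4,n5
  Y(R3) = 0.0001068+0.000j S between n2,n1
  Y(R4) = 0.003003+0.000j S between n2,n5
  Y(R5) = 0.1185+0.000j S between n1,n0
  Y(R6) = 0.02639+0.000j S between n2,n0
  Y(R7) = 0.002387+0.000j S between n1,n5
  Y(R8) = 0.0001949+0.000j S between n5,n4
  Y(C2) = 0.000+0.002780j S between n6,n4
  I1: injects 0.102 A into n4 (from n0)
  Y(R9) = 0.01362+0.000j S between n4,n0
  Y(R10) = 0.0001007+0.000j S between n4,n1
  Y(R11) = 0.8772+0.000j S between n0,n3
  I2: injects 0.00493 A into n3 (from n5)
  I3: injects 0.00228 A into n2 (from n6)
Assemble and solve the 6×6 MNA system:
  V(n1)=-0.001957-0.002438j  V(n2)=-0.05785+0.03593j  V(n3)=0.01284+0.01878j  V(n4)=6.715-1.228j  V(n5)=-0.3800-0.07348j  V(n6)=0.4712+1.211j

4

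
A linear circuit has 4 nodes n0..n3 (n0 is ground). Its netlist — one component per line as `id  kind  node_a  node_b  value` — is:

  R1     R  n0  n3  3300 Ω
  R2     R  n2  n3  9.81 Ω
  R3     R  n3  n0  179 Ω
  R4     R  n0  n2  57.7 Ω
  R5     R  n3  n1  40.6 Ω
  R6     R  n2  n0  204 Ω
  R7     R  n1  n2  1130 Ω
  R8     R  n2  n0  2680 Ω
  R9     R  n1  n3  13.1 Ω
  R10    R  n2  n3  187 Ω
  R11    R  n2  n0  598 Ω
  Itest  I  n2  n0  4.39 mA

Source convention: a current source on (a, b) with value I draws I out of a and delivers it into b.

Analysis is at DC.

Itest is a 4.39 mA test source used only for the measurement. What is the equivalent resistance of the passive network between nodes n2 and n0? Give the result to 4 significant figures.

R_eq = 33.49 Ω

Element admittances at DC:
  Y(R1) = 0.0003030 S between n0,n3
  Y(R2) = 0.1019 S between n2,n3
  Y(R3) = 0.005587 S between n3,n0
  Y(R4) = 0.01733 S between n0,n2
  Y(R5) = 0.02463 S between n3,n1
  Y(R6) = 0.004902 S between n2,n0
  Y(R7) = 0.0008850 S between n1,n2
  Y(R8) = 0.0003731 S between n2,n0
  Y(R9) = 0.07634 S between n1,n3
  Y(R10) = 0.005348 S between n2,n3
  Y(R11) = 0.001672 S between n2,n0
  Itest: injects 0.00439 A into n0 (from n2)
Assemble and solve the 3×3 MNA system:
  V(n1)=-0.1395  V(n2)=-0.1470  V(n3)=-0.1394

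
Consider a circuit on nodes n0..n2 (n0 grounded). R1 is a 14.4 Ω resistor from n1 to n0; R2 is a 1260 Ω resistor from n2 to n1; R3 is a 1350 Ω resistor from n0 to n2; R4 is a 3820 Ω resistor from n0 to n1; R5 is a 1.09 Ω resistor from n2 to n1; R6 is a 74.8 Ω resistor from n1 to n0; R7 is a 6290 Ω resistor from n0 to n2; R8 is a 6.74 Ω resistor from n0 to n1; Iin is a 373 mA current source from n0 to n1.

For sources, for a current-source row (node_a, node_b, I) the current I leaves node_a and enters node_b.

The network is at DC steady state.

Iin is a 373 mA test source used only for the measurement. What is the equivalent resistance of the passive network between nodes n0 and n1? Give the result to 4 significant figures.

Element admittances at DC:
  Y(R1) = 0.06944 S between n1,n0
  Y(R2) = 0.0007937 S between n2,n1
  Y(R3) = 0.0007407 S between n0,n2
  Y(R4) = 0.0002618 S between n0,n1
  Y(R5) = 0.9174 S between n2,n1
  Y(R6) = 0.01337 S between n1,n0
  Y(R7) = 0.0001590 S between n0,n2
  Y(R8) = 0.1484 S between n0,n1
  Iin: injects 0.373 A into n1 (from n0)
Assemble and solve the 2×2 MNA system:
  V(n1)=1.605  V(n2)=1.604

R_eq = 4.304 Ω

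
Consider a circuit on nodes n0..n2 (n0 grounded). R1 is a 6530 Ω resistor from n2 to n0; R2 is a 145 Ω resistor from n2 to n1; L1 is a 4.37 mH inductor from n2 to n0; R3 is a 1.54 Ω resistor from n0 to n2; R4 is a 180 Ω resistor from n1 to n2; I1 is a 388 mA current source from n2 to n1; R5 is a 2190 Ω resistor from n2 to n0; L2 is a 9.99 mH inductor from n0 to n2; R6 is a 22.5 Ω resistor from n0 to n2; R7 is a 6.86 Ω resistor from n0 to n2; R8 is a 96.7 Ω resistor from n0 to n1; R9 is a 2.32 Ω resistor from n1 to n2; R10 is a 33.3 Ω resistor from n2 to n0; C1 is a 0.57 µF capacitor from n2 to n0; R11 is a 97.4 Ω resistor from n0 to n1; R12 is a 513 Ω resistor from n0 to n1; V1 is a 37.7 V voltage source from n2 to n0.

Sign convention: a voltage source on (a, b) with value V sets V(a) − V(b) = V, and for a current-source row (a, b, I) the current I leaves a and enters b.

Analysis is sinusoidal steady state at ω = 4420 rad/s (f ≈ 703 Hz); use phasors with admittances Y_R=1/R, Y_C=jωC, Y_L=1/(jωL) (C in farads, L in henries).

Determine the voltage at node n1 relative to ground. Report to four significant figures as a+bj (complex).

36.71+0.000j V

MNA unknowns: 2 node voltages V₁..V_2 plus 1 source current (V1)
R1: Y=0.0001531+0.000j on G[2,0]
R2: Y=0.006897+0.000j on G[2,1]
L1: Y=0.000-0.05177j on G[2,0]
R3: Y=0.6494+0.000j on G[0,2]
R4: Y=0.005556+0.000j on G[1,2]
I1: z[2]−=0.388, z[1]+=0.388
R5: Y=0.0004566+0.000j on G[2,0]
L2: Y=0.000-0.02265j on G[0,2]
R6: Y=0.04444+0.000j on G[0,2]
R7: Y=0.1458+0.000j on G[0,2]
R8: Y=0.01034+0.000j on G[0,1]
R9: Y=0.4310+0.000j on G[1,2]
R10: Y=0.03003+0.000j on G[2,0]
C1: Y=0.000+0.002519j on G[2,0]
R11: Y=0.01027+0.000j on G[0,1]
R12: Y=0.001949+0.000j on G[0,1]
V1: row V2−V0=37.7, i_V1 at 2,0
solve → V1=36.71+0.000j, V2=37.70+0.000j
aux → i_V1=-33.63+2.711j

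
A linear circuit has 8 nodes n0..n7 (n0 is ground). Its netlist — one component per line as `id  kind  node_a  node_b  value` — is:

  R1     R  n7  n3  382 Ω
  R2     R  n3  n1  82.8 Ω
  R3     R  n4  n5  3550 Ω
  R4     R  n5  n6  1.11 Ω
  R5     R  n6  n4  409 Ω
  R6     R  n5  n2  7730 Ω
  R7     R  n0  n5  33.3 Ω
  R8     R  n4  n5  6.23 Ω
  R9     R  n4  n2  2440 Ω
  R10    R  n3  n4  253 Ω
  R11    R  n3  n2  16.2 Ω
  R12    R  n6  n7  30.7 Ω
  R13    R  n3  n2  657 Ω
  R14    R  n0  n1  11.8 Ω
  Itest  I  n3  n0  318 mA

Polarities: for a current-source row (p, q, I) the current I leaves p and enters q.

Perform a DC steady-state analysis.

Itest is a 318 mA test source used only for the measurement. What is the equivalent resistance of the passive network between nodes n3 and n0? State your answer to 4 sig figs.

Apply KCL at each of the 7 non-ground nodes and solve the resulting linear system.
Node n1: branches {R2, R14} → V_1 = -2.462
Node n2: branches {R6, R9, R11, R13} → V_2 = -19.61
Node n3: branches {R1, R2, R10, R11, R13, Itest} → V_3 = -19.74
Node n4: branches {R3, R5, R8, R9, R10} → V_4 = -4.060
Node n5: branches {R3, R4, R6, R7, R8} → V_5 = -3.640
Node n6: branches {R4, R5, R12} → V_6 = -3.685
Node n7: branches {R1, R12} → V_7 = -4.879

R_eq = 62.08 Ω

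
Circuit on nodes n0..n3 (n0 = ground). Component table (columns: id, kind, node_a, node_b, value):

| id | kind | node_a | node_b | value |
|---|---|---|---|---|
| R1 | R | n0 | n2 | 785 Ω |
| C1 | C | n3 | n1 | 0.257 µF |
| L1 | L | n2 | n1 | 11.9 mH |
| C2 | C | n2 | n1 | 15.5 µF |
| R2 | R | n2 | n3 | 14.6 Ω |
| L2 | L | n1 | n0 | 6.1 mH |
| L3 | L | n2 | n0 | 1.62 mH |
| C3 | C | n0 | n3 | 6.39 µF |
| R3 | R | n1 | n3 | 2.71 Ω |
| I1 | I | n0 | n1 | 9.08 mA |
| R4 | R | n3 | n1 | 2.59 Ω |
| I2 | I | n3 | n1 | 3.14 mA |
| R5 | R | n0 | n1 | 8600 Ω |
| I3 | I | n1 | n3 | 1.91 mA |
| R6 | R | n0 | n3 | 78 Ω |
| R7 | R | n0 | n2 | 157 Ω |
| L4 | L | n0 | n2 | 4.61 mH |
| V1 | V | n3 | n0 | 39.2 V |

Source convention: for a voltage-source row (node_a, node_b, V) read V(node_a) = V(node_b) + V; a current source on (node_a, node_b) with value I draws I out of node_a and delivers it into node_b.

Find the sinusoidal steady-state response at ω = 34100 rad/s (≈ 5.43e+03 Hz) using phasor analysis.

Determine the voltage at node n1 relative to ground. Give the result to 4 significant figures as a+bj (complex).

38.65+1.338j V

Element admittances at ω=34100 rad/s:
  Y(R1) = 0.001274+0.000j S between n0,n2
  Y(C1) = 0.000+0.008764j S between n3,n1
  Y(L1) = 0.000-0.002464j S between n2,n1
  Y(C2) = 0.000+0.5286j S between n2,n1
  Y(R2) = 0.06849+0.000j S between n2,n3
  Y(L2) = 0.000-0.004807j S between n1,n0
  Y(L3) = 0.000-0.01810j S between n2,n0
  Y(C3) = 0.000+0.2179j S between n0,n3
  Y(R3) = 0.3690+0.000j S between n1,n3
  I1: injects 0.00908 A into n1 (from n0)
  Y(R4) = 0.3861+0.000j S between n3,n1
  I2: injects 0.00314 A into n1 (from n3)
  Y(R5) = 0.0001163+0.000j S between n0,n1
  I3: injects 0.00191 A into n3 (from n1)
  Y(R6) = 0.01282+0.000j S between n0,n3
  Y(R7) = 0.006369+0.000j S between n0,n2
  Y(L4) = 0.000-0.006361j S between n0,n2
  V1: constraint V(n3)−V(n0) = 39.2
Assemble and solve the 4×4 MNA system:
  V(n1)=38.65+1.338j  V(n2)=40.20+2.153j  V(n3)=39.20+0.000j
  i(V1)=-0.8644-7.389j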